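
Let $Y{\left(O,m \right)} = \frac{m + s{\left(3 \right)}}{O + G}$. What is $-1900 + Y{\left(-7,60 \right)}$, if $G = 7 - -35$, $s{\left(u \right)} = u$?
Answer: $- \frac{9491}{5} \approx -1898.2$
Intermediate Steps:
$G = 42$ ($G = 7 + 35 = 42$)
$Y{\left(O,m \right)} = \frac{3 + m}{42 + O}$ ($Y{\left(O,m \right)} = \frac{m + 3}{O + 42} = \frac{3 + m}{42 + O}$)
$-1900 + Y{\left(-7,60 \right)} = -1900 + \frac{3 + 60}{42 - 7} = -1900 + \frac{1}{35} \cdot 63 = -1900 + \frac{9}{5} = - \frac{9491}{5}$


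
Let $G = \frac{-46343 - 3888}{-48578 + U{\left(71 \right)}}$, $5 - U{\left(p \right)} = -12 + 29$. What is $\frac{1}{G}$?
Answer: $\frac{48590}{50231} \approx 0.96733$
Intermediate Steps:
$U{\left(p \right)} = -12$ ($U{\left(p \right)} = 5 - \left(-12 + 29\right) = 5 - 17 = -12$)
$G = \frac{50231}{48590}$ ($G = \frac{-46343 - 3888}{-48578 - 12} = - \frac{50231}{-48590} = \left(-50231\right) \left(- \frac{1}{48590}\right) = \frac{50231}{48590} \approx 1.0338$)
$\frac{1}{G} = \frac{1}{\frac{50231}{48590}} = \frac{48590}{50231}$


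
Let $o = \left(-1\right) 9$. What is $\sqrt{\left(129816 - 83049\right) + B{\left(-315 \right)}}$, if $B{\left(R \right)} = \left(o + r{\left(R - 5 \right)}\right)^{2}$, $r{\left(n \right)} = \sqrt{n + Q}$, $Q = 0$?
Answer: $4 \sqrt{2908 - 9 i \sqrt{5}} \approx 215.7 - 0.74638 i$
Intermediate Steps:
$o = -9$
$r{\left(n \right)} = \sqrt{n}$ ($r{\left(n \right)} = \sqrt{n + 0} = \sqrt{n}$)
$B{\left(R \right)} = \left(-9 + \sqrt{-5 + R}\right)^{2}$ ($B{\left(R \right)} = \left(-9 + \sqrt{R - 5}\right)^{2} = \left(-9 + \sqrt{-5 + R}\right)^{2}$)
$\sqrt{\left(129816 - 83049\right) + B{\left(-315 \right)}} = \sqrt{\left(129816 - 83049\right) + \left(-9 + \sqrt{-5 - 315}\right)^{2}} = \sqrt{46767 + \left(-9 + \sqrt{-320}\right)^{2}} = \sqrt{46767 + \left(-9 + 8 i \sqrt{5}\right)^{2}}$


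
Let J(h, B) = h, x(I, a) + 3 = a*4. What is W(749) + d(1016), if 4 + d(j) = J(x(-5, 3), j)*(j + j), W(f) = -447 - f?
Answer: 17088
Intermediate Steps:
x(I, a) = -3 + 4*a (x(I, a) = -3 + a*4 = -3 + 4*a)
d(j) = -4 + 18*j (d(j) = -4 + (-3 + 4*3)*(j + j) = -4 + (-3 + 12)*(2*j) = -4 + 9*(2*j) = -4 + 18*j)
W(749) + d(1016) = (-447 - 1*749) + (-4 + 18*1016) = (-447 - 749) + (-4 + 18288) = -1196 + 18284 = 17088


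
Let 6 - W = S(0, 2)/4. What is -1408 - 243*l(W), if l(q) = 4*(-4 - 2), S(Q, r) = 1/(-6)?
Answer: 4424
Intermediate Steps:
S(Q, r) = -1/6
W = 145/24 (W = 6 - (-1)/(6*4) = 6 - 1*(-1/24) = 6 + 1/24 = 145/24 ≈ 6.0417)
l(q) = -24 (l(q) = 4*(-6) = -24)
-1408 - 243*l(W) = -1408 - 243*(-24) = -1408 + 5832 = 4424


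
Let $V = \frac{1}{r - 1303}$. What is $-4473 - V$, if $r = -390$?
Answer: $- \frac{7572788}{1693} \approx -4473.0$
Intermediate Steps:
$V = - \frac{1}{1693}$ ($V = \frac{1}{-390 - 1303} = \frac{1}{-1693} = - \frac{1}{1693} \approx -0.00059067$)
$-4473 - V = -4473 - - \frac{1}{1693} = -4473 + \frac{1}{1693} = - \frac{7572788}{1693}$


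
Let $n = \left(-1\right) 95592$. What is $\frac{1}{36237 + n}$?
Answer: $- \frac{1}{59355} \approx -1.6848 \cdot 10^{-5}$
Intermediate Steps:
$n = -95592$
$\frac{1}{36237 + n} = \frac{1}{36237 - 95592} = \frac{1}{-59355} = - \frac{1}{59355}$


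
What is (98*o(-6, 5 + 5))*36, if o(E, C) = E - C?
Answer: -56448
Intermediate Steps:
(98*o(-6, 5 + 5))*36 = (98*(-6 - (5 + 5)))*36 = (98*(-6 - 1*10))*36 = (98*(-6 - 10))*36 = (98*(-16))*36 = -1568*36 = -56448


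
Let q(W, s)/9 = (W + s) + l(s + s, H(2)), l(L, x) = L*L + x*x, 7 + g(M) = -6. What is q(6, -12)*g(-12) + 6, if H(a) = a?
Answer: -67152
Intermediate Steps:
g(M) = -13 (g(M) = -7 - 6 = -13)
l(L, x) = L² + x²
q(W, s) = 36 + 9*W + 9*s + 36*s² (q(W, s) = 9*((W + s) + ((s + s)² + 2²)) = 9*((W + s) + ((2*s)² + 4)) = 9*((W + s) + (4*s² + 4)) = 9*((W + s) + (4 + 4*s²)) = 9*(4 + W + s + 4*s²) = 36 + 9*W + 9*s + 36*s²)
q(6, -12)*g(-12) + 6 = (36 + 9*6 + 9*(-12) + 36*(-12)²)*(-13) + 6 = (36 + 54 - 108 + 36*144)*(-13) + 6 = (36 + 54 - 108 + 5184)*(-13) + 6 = 5166*(-13) + 6 = -67158 + 6 = -67152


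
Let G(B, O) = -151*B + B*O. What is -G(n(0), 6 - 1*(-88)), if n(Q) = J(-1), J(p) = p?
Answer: -57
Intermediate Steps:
n(Q) = -1
-G(n(0), 6 - 1*(-88)) = -(-1)*(-151 + (6 - 1*(-88))) = -(-1)*(-151 + (6 + 88)) = -(-1)*(-151 + 94) = -(-1)*(-57) = -1*57 = -57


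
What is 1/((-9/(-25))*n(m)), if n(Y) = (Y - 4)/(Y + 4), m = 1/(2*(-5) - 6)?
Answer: -35/13 ≈ -2.6923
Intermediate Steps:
m = -1/16 (m = 1/(-10 - 6) = 1/(-16) = -1/16 ≈ -0.062500)
n(Y) = (-4 + Y)/(4 + Y)
1/((-9/(-25))*n(m)) = 1/((-9/(-25))*((-4 - 1/16)/(4 - 1/16))) = 1/((-9*(-1/25))*(-65/16/(63/16))) = 1/(9*((16/63)*(-65/16))/25) = 1/((9/25)*(-65/63)) = 1/(-13/35) = -35/13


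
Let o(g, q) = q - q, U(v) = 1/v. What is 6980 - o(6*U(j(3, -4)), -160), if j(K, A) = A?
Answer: 6980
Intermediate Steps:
U(v) = 1/v
o(g, q) = 0
6980 - o(6*U(j(3, -4)), -160) = 6980 - 1*0 = 6980 + 0 = 6980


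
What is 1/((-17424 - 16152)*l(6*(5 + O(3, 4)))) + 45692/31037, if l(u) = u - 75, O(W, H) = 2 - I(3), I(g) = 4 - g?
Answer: 59832060125/40641834168 ≈ 1.4722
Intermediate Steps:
O(W, H) = 1 (O(W, H) = 2 - (4 - 1*3) = 2 - (4 - 3) = 2 - 1*1 = 2 - 1 = 1)
l(u) = -75 + u
1/((-17424 - 16152)*l(6*(5 + O(3, 4)))) + 45692/31037 = 1/((-17424 - 16152)*(-75 + 6*(5 + 1))) + 45692/31037 = 1/((-33576)*(-75 + 6*6)) + 45692*(1/31037) = -1/(33576*(-75 + 36)) + 45692/31037 = -1/33576/(-39) + 45692/31037 = -1/33576*(-1/39) + 45692/31037 = 1/1309464 + 45692/31037 = 59832060125/40641834168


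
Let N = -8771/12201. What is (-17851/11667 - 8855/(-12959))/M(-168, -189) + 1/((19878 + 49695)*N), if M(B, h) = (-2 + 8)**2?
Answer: -132971562204475/5648663502129753 ≈ -0.023540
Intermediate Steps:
M(B, h) = 36 (M(B, h) = 6**2 = 36)
N = -179/249 (N = -8771*1/12201 = -179/249 ≈ -0.71888)
(-17851/11667 - 8855/(-12959))/M(-168, -189) + 1/((19878 + 49695)*N) = (-17851/11667 - 8855/(-12959))/36 + 1/((19878 + 49695)*(-179/249)) = (-17851*1/11667 - 8855*(-1/12959))*(1/36) - 249/179/69573 = (-17851/11667 + 8855/12959)*(1/36) + (1/69573)*(-249/179) = -128019824/151192653*1/36 - 83/4151189 = -32004956/1360733877 - 83/4151189 = -132971562204475/5648663502129753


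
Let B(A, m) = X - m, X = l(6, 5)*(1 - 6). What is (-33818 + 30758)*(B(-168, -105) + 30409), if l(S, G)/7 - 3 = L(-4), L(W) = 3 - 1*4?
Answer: -93158640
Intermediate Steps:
L(W) = -1 (L(W) = 3 - 4 = -1)
l(S, G) = 14 (l(S, G) = 21 + 7*(-1) = 21 - 7 = 14)
X = -70 (X = 14*(1 - 6) = 14*(-5) = -70)
B(A, m) = -70 - m
(-33818 + 30758)*(B(-168, -105) + 30409) = (-33818 + 30758)*((-70 - 1*(-105)) + 30409) = -3060*((-70 + 105) + 30409) = -3060*(35 + 30409) = -3060*30444 = -93158640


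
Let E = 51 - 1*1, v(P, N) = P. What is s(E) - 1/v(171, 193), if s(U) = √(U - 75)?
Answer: -1/171 + 5*I ≈ -0.005848 + 5.0*I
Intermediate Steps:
E = 50 (E = 51 - 1 = 50)
s(U) = √(-75 + U)
s(E) - 1/v(171, 193) = √(-75 + 50) - 1/171 = √(-25) - 1*1/171 = 5*I - 1/171 = -1/171 + 5*I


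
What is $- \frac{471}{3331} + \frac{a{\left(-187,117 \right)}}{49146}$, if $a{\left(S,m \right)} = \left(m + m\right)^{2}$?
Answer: $\frac{26540745}{27284221} \approx 0.97275$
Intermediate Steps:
$a{\left(S,m \right)} = 4 m^{2}$ ($a{\left(S,m \right)} = \left(2 m\right)^{2} = 4 m^{2}$)
$- \frac{471}{3331} + \frac{a{\left(-187,117 \right)}}{49146} = - \frac{471}{3331} + \frac{4 \cdot 117^{2}}{49146} = \left(-471\right) \frac{1}{3331} + 4 \cdot 13689 \cdot \frac{1}{49146} = - \frac{471}{3331} + 54756 \cdot \frac{1}{49146} = - \frac{471}{3331} + \frac{9126}{8191} = \frac{26540745}{27284221}$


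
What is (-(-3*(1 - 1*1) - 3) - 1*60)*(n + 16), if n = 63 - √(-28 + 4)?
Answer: -4503 + 114*I*√6 ≈ -4503.0 + 279.24*I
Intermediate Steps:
n = 63 - 2*I*√6 (n = 63 - √(-24) = 63 - 2*I*√6 ≈ 63.0 - 4.899*I)
(-(-3*(1 - 1*1) - 3) - 1*60)*(n + 16) = (-(-3*(1 - 1*1) - 3) - 1*60)*((63 - 2*I*√6) + 16) = (-(-3*(1 - 1) - 3) - 60)*(79 - 2*I*√6) = (-(-3*0 - 3) - 60)*(79 - 2*I*√6) = (-(0 - 3) - 60)*(79 - 2*I*√6) = (-1*(-3) - 60)*(79 - 2*I*√6) = (3 - 60)*(79 - 2*I*√6) = -57*(79 - 2*I*√6) = -4503 + 114*I*√6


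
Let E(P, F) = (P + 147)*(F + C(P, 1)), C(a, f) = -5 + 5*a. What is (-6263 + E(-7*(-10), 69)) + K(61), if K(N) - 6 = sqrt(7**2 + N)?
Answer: 83581 + sqrt(110) ≈ 83592.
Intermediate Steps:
E(P, F) = (147 + P)*(-5 + F + 5*P) (E(P, F) = (P + 147)*(F + (-5 + 5*P)) = (147 + P)*(-5 + F + 5*P))
K(N) = 6 + sqrt(49 + N) (K(N) = 6 + sqrt(7**2 + N) = 6 + sqrt(49 + N))
(-6263 + E(-7*(-10), 69)) + K(61) = (-6263 + (-735 + 5*(-7*(-10))**2 + 147*69 + 730*(-7*(-10)) + 69*(-7*(-10)))) + (6 + sqrt(49 + 61)) = (-6263 + (-735 + 5*70**2 + 10143 + 730*70 + 69*70)) + (6 + sqrt(110)) = (-6263 + (-735 + 5*4900 + 10143 + 51100 + 4830)) + (6 + sqrt(110)) = (-6263 + (-735 + 24500 + 10143 + 51100 + 4830)) + (6 + sqrt(110)) = (-6263 + 89838) + (6 + sqrt(110)) = 83575 + (6 + sqrt(110)) = 83581 + sqrt(110)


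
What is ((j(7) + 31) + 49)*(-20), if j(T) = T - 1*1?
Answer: -1720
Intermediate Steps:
j(T) = -1 + T (j(T) = T - 1 = -1 + T)
((j(7) + 31) + 49)*(-20) = (((-1 + 7) + 31) + 49)*(-20) = ((6 + 31) + 49)*(-20) = (37 + 49)*(-20) = 86*(-20) = -1720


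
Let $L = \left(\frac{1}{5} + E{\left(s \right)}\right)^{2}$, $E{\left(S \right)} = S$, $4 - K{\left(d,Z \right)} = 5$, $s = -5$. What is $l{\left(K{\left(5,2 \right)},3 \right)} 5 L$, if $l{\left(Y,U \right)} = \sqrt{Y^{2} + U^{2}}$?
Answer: $\frac{576 \sqrt{10}}{5} \approx 364.29$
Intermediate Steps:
$K{\left(d,Z \right)} = -1$ ($K{\left(d,Z \right)} = 4 - 5 = -1$)
$l{\left(Y,U \right)} = \sqrt{U^{2} + Y^{2}}$
$L = \frac{576}{25}$ ($L = \left(\frac{1}{5} - 5\right)^{2} = \left(- \frac{24}{5}\right)^{2} = \frac{576}{25} \approx 23.04$)
$l{\left(K{\left(5,2 \right)},3 \right)} 5 L = \sqrt{3^{2} + \left(-1\right)^{2}} \cdot 5 \cdot \frac{576}{25} = \sqrt{9 + 1} \cdot 5 \cdot \frac{576}{25} = \sqrt{10} \cdot 5 \cdot \frac{576}{25} = 5 \sqrt{10} \cdot \frac{576}{25} = \frac{576 \sqrt{10}}{5}$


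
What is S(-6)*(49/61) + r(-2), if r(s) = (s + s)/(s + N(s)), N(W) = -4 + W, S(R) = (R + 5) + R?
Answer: -625/122 ≈ -5.1229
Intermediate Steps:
S(R) = 5 + 2*R (S(R) = (5 + R) + R = 5 + 2*R)
r(s) = 2*s/(-4 + 2*s) (r(s) = (s + s)/(s + (-4 + s)) = (2*s)/(-4 + 2*s) = 2*s/(-4 + 2*s))
S(-6)*(49/61) + r(-2) = (5 + 2*(-6))*(49/61) - 2/(-2 - 2) = (5 - 12)*(49*(1/61)) - 2/(-4) = -7*49/61 - 2*(-¼) = -343/61 + ½ = -625/122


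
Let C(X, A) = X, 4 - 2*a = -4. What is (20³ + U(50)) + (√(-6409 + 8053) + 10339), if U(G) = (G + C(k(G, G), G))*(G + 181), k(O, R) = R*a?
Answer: 76089 + 2*√411 ≈ 76130.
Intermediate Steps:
a = 4 (a = 2 - ½*(-4) = 2 + 2 = 4)
k(O, R) = 4*R (k(O, R) = R*4 = 4*R)
U(G) = 5*G*(181 + G) (U(G) = (G + 4*G)*(G + 181) = (5*G)*(181 + G) = 5*G*(181 + G))
(20³ + U(50)) + (√(-6409 + 8053) + 10339) = (20³ + 5*50*(181 + 50)) + (√(-6409 + 8053) + 10339) = (8000 + 5*50*231) + (√1644 + 10339) = (8000 + 57750) + (2*√411 + 10339) = 65750 + (10339 + 2*√411) = 76089 + 2*√411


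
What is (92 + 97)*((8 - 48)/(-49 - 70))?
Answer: 1080/17 ≈ 63.529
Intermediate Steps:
(92 + 97)*((8 - 48)/(-49 - 70)) = 189*(-40/(-119)) = 189*(-40*(-1/119)) = 189*(40/119) = 1080/17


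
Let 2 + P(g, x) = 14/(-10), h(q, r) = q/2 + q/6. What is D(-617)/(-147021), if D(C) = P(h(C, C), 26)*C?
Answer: -10489/735105 ≈ -0.014269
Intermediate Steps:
h(q, r) = 2*q/3 (h(q, r) = q*(½) + q*(⅙) = q/2 + q/6 = 2*q/3)
P(g, x) = -17/5 (P(g, x) = -2 + 14/(-10) = -2 + 14*(-⅒) = -2 - 7/5 = -17/5)
D(C) = -17*C/5
D(-617)/(-147021) = -17/5*(-617)/(-147021) = (10489/5)*(-1/147021) = -10489/735105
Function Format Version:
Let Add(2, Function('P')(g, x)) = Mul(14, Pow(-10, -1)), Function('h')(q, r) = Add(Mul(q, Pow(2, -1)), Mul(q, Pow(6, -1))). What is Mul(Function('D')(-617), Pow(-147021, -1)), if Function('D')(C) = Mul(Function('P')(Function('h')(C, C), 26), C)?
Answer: Rational(-10489, 735105) ≈ -0.014269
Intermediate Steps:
Function('h')(q, r) = Mul(Rational(2, 3), q) (Function('h')(q, r) = Add(Mul(q, Rational(1, 2)), Mul(q, Rational(1, 6))) = Add(Mul(Rational(1, 2), q), Mul(Rational(1, 6), q)) = Mul(Rational(2, 3), q))
Function('P')(g, x) = Rational(-17, 5) (Function('P')(g, x) = Add(-2, Mul(14, Pow(-10, -1))) = Add(-2, Mul(14, Rational(-1, 10))) = Add(-2, Rational(-7, 5)) = Rational(-17, 5))
Function('D')(C) = Mul(Rational(-17, 5), C)
Mul(Function('D')(-617), Pow(-147021, -1)) = Mul(Mul(Rational(-17, 5), -617), Pow(-147021, -1)) = Mul(Rational(10489, 5), Rational(-1, 147021)) = Rational(-10489, 735105)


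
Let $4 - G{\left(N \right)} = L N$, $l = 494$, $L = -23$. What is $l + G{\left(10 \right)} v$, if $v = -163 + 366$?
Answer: $47996$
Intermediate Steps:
$G{\left(N \right)} = 4 + 23 N$ ($G{\left(N \right)} = 4 - - 23 N = 4 + 23 N$)
$v = 203$
$l + G{\left(10 \right)} v = 494 + \left(4 + 23 \cdot 10\right) 203 = 494 + \left(4 + 230\right) 203 = 494 + 234 \cdot 203 = 494 + 47502 = 47996$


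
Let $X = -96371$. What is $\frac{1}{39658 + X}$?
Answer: $- \frac{1}{56713} \approx -1.7633 \cdot 10^{-5}$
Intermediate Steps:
$\frac{1}{39658 + X} = \frac{1}{39658 - 96371} = \frac{1}{-56713} = - \frac{1}{56713}$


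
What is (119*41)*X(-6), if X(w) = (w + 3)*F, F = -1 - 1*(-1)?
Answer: 0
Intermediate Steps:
F = 0 (F = -1 + 1 = 0)
X(w) = 0 (X(w) = (w + 3)*0 = (3 + w)*0 = 0)
(119*41)*X(-6) = (119*41)*0 = 4879*0 = 0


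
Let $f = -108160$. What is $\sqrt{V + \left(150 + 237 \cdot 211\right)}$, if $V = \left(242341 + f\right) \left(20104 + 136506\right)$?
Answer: $3 \sqrt{2334904063} \approx 1.4496 \cdot 10^{5}$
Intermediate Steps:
$V = 21014086410$ ($V = \left(242341 - 108160\right) \left(20104 + 136506\right) = 134181 \cdot 156610 = 21014086410$)
$\sqrt{V + \left(150 + 237 \cdot 211\right)} = \sqrt{21014086410 + \left(150 + 237 \cdot 211\right)} = \sqrt{21014086410 + \left(150 + 50007\right)} = \sqrt{21014086410 + 50157} = \sqrt{21014136567} = 3 \sqrt{2334904063}$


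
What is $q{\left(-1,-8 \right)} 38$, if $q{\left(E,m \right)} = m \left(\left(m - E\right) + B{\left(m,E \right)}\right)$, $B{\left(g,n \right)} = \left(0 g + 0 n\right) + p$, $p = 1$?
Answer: $1824$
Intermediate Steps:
$B{\left(g,n \right)} = 1$ ($B{\left(g,n \right)} = \left(0 g + 0 n\right) + 1 = \left(0 + 0\right) + 1 = 0 + 1 = 1$)
$q{\left(E,m \right)} = m \left(1 + m - E\right)$ ($q{\left(E,m \right)} = m \left(\left(m - E\right) + 1\right) = m \left(1 + m - E\right)$)
$q{\left(-1,-8 \right)} 38 = - 8 \left(1 - 8 - -1\right) 38 = - 8 \left(1 - 8 + 1\right) 38 = \left(-8\right) \left(-6\right) 38 = 48 \cdot 38 = 1824$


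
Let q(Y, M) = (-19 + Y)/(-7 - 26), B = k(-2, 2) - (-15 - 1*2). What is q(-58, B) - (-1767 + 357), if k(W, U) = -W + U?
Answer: 4237/3 ≈ 1412.3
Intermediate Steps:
k(W, U) = U - W
B = 21 (B = (2 - 1*(-2)) - (-15 - 1*2) = (2 + 2) - (-15 - 2) = 4 - 1*(-17) = 4 + 17 = 21)
q(Y, M) = 19/33 - Y/33 (q(Y, M) = (-19 + Y)/(-33) = (-19 + Y)*(-1/33) = 19/33 - Y/33)
q(-58, B) - (-1767 + 357) = (19/33 - 1/33*(-58)) - (-1767 + 357) = (19/33 + 58/33) - 1*(-1410) = 7/3 + 1410 = 4237/3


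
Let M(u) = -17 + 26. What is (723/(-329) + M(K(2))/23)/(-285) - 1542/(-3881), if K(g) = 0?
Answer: 1126171666/2789915065 ≈ 0.40366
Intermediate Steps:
M(u) = 9
(723/(-329) + M(K(2))/23)/(-285) - 1542/(-3881) = (723/(-329) + 9/23)/(-285) - 1542/(-3881) = (723*(-1/329) + 9*(1/23))*(-1/285) - 1542*(-1/3881) = (-723/329 + 9/23)*(-1/285) + 1542/3881 = -13668/7567*(-1/285) + 1542/3881 = 4556/718865 + 1542/3881 = 1126171666/2789915065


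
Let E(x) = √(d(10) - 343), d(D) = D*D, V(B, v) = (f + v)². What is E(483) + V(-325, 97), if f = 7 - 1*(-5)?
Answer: 11881 + 9*I*√3 ≈ 11881.0 + 15.588*I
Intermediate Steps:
f = 12 (f = 7 + 5 = 12)
V(B, v) = (12 + v)²
d(D) = D²
E(x) = 9*I*√3 (E(x) = √(10² - 343) = √(100 - 343) = √(-243) = 9*I*√3)
E(483) + V(-325, 97) = 9*I*√3 + (12 + 97)² = 9*I*√3 + 109² = 9*I*√3 + 11881 = 11881 + 9*I*√3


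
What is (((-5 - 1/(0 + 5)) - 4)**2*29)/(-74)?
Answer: -30682/925 ≈ -33.170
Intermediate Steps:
(((-5 - 1/(0 + 5)) - 4)**2*29)/(-74) = (((-5 - 1/5) - 4)**2*29)*(-1/74) = ((-26/5 - 4)**2*29)*(-1/74) = ((-46/5)**2*29)*(-1/74) = ((2116/25)*29)*(-1/74) = (61364/25)*(-1/74) = -30682/925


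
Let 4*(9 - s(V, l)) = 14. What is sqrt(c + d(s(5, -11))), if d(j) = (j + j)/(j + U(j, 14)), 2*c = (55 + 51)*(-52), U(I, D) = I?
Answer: I*sqrt(2755) ≈ 52.488*I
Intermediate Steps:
s(V, l) = 11/2 (s(V, l) = 9 - 1/4*14 = 9 - 7/2 = 11/2)
c = -2756 (c = ((55 + 51)*(-52))/2 = (106*(-52))/2 = (1/2)*(-5512) = -2756)
d(j) = 1 (d(j) = (j + j)/(j + j) = (2*j)/((2*j)) = (2*j)*(1/(2*j)) = 1)
sqrt(c + d(s(5, -11))) = sqrt(-2756 + 1) = sqrt(-2755) = I*sqrt(2755)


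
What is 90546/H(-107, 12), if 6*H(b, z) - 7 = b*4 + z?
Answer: -543276/409 ≈ -1328.3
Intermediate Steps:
H(b, z) = 7/6 + z/6 + 2*b/3 (H(b, z) = 7/6 + (b*4 + z)/6 = 7/6 + (4*b + z)/6 = 7/6 + (z + 4*b)/6 = 7/6 + (z/6 + 2*b/3) = 7/6 + z/6 + 2*b/3)
90546/H(-107, 12) = 90546/(7/6 + (⅙)*12 + (⅔)*(-107)) = 90546/(7/6 + 2 - 214/3) = 90546/(-409/6) = 90546*(-6/409) = -543276/409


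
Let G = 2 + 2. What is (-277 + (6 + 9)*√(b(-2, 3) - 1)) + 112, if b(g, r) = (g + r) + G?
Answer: -135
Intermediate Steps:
G = 4
b(g, r) = 4 + g + r (b(g, r) = (g + r) + 4 = 4 + g + r)
(-277 + (6 + 9)*√(b(-2, 3) - 1)) + 112 = (-277 + (6 + 9)*√((4 - 2 + 3) - 1)) + 112 = (-277 + 15*√(5 - 1)) + 112 = (-277 + 15*√4) + 112 = (-277 + 15*2) + 112 = (-277 + 30) + 112 = -247 + 112 = -135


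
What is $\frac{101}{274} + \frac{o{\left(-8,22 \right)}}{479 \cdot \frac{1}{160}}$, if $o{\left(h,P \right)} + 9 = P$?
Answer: $\frac{618299}{131246} \approx 4.711$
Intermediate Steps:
$o{\left(h,P \right)} = -9 + P$
$\frac{101}{274} + \frac{o{\left(-8,22 \right)}}{479 \cdot \frac{1}{160}} = \frac{101}{274} + \frac{-9 + 22}{479 \cdot \frac{1}{160}} = 101 \cdot \frac{1}{274} + \frac{13}{479 \cdot \frac{1}{160}} = \frac{101}{274} + \frac{13}{\frac{479}{160}} = \frac{101}{274} + 13 \cdot \frac{160}{479} = \frac{101}{274} + \frac{2080}{479} = \frac{618299}{131246}$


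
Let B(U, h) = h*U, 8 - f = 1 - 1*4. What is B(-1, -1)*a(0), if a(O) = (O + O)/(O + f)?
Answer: 0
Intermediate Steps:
f = 11 (f = 8 - (1 - 1*4) = 8 - (1 - 4) = 8 - 1*(-3) = 8 + 3 = 11)
B(U, h) = U*h
a(O) = 2*O/(11 + O) (a(O) = (O + O)/(O + 11) = (2*O)/(11 + O) = 2*O/(11 + O))
B(-1, -1)*a(0) = (-1*(-1))*(2*0/(11 + 0)) = 1*(2*0/11) = 1*(2*0*(1/11)) = 1*0 = 0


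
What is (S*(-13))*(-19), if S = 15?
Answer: 3705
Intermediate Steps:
(S*(-13))*(-19) = (15*(-13))*(-19) = -195*(-19) = 3705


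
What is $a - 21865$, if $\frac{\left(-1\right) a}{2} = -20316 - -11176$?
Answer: $-3585$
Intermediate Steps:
$a = 18280$ ($a = - 2 \left(-20316 - -11176\right) = - 2 \left(-20316 + 11176\right) = \left(-2\right) \left(-9140\right) = 18280$)
$a - 21865 = 18280 - 21865 = -3585$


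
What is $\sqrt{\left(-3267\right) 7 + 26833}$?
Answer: $2 \sqrt{991} \approx 62.96$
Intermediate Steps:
$\sqrt{\left(-3267\right) 7 + 26833} = \sqrt{-22869 + 26833} = \sqrt{3964} = 2 \sqrt{991}$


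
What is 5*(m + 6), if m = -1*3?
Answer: 15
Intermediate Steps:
m = -3
5*(m + 6) = 5*(-3 + 6) = 5*3 = 15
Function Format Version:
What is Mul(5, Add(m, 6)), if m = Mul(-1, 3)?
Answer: 15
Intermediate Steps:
m = -3
Mul(5, Add(m, 6)) = Mul(5, Add(-3, 6)) = Mul(5, 3) = 15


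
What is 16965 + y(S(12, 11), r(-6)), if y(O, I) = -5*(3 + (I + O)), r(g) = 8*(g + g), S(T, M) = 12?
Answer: 17370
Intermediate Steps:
r(g) = 16*g (r(g) = 8*(2*g) = 16*g)
y(O, I) = -15 - 5*I - 5*O (y(O, I) = -5*(3 + I + O) = -15 - 5*I - 5*O)
16965 + y(S(12, 11), r(-6)) = 16965 + (-15 - 80*(-6) - 5*12) = 16965 + (-15 - 5*(-96) - 60) = 16965 + (-15 + 480 - 60) = 16965 + 405 = 17370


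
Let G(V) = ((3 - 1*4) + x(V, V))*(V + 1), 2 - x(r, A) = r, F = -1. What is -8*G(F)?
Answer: 0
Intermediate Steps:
x(r, A) = 2 - r
G(V) = (1 + V)*(1 - V) (G(V) = ((3 - 1*4) + (2 - V))*(V + 1) = ((3 - 4) + (2 - V))*(1 + V) = (-1 + (2 - V))*(1 + V) = (1 - V)*(1 + V) = (1 + V)*(1 - V))
-8*G(F) = -8*(1 - 1*(-1)²) = -8*(1 - 1*1) = -8*(1 - 1) = -8*0 = 0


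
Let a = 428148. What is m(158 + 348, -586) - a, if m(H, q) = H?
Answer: -427642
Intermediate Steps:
m(158 + 348, -586) - a = (158 + 348) - 1*428148 = 506 - 428148 = -427642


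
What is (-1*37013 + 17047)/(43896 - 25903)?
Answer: -19966/17993 ≈ -1.1097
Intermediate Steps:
(-1*37013 + 17047)/(43896 - 25903) = (-37013 + 17047)/17993 = -19966*1/17993 = -19966/17993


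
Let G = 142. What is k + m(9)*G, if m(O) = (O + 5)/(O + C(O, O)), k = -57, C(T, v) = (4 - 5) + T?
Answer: 1019/17 ≈ 59.941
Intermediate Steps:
C(T, v) = -1 + T
m(O) = (5 + O)/(-1 + 2*O) (m(O) = (O + 5)/(O + (-1 + O)) = (5 + O)/(-1 + 2*O))
k + m(9)*G = -57 + ((5 + 9)/(-1 + 2*9))*142 = -57 + (14/(-1 + 18))*142 = -57 + (14/17)*142 = -57 + 1988/17 = 1019/17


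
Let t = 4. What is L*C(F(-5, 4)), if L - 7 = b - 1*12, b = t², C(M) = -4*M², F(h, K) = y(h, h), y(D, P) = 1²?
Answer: -44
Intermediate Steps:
y(D, P) = 1
F(h, K) = 1
b = 16 (b = 4² = 16)
L = 11 (L = 7 + (16 - 1*12) = 7 + (16 - 12) = 7 + 4 = 11)
L*C(F(-5, 4)) = 11*(-4*1²) = 11*(-4*1) = 11*(-4) = -44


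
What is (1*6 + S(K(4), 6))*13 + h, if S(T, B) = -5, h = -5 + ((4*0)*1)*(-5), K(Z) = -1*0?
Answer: 8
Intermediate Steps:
K(Z) = 0
h = -5 (h = -5 + (0*1)*(-5) = -5 + 0*(-5) = -5 + 0 = -5)
(1*6 + S(K(4), 6))*13 + h = (1*6 - 5)*13 - 5 = (6 - 5)*13 - 5 = 1*13 - 5 = 13 - 5 = 8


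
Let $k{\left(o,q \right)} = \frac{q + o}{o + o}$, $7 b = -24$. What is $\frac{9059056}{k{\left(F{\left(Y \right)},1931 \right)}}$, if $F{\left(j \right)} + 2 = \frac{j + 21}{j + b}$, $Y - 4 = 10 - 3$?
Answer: $\frac{2137937216}{102461} \approx 20866.0$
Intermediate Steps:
$Y = 11$ ($Y = 4 + \left(10 - 3\right) = 4 + 7 = 11$)
$b = - \frac{24}{7}$ ($b = \frac{1}{7} \left(-24\right) = - \frac{24}{7} \approx -3.4286$)
$F{\left(j \right)} = -2 + \frac{21 + j}{- \frac{24}{7} + j}$ ($F{\left(j \right)} = -2 + \frac{j + 21}{j - \frac{24}{7}} = -2 + \frac{21 + j}{- \frac{24}{7} + j}$)
$k{\left(o,q \right)} = \frac{o + q}{2 o}$
$\frac{9059056}{k{\left(F{\left(Y \right)},1931 \right)}} = \frac{9059056}{\frac{1}{2} \frac{1}{\frac{1}{-24 + 7 \cdot 11} \left(195 - 77\right)} \left(\frac{195 - 77}{-24 + 7 \cdot 11} + 1931\right)} = \frac{9059056}{\frac{1}{2} \frac{1}{\frac{1}{-24 + 77} \left(195 - 77\right)} \left(\frac{195 - 77}{-24 + 77} + 1931\right)} = \frac{9059056}{\frac{1}{2} \frac{1}{\frac{1}{53} \cdot 118} \left(\frac{1}{53} \cdot 118 + 1931\right)} = \frac{9059056}{\frac{1}{2} \frac{1}{\frac{118}{53}} \left(\frac{118}{53} + 1931\right)} = \frac{9059056}{\frac{1}{2} \cdot \frac{53}{118} \cdot \frac{102461}{53}} = \frac{9059056}{\frac{102461}{236}} = 9059056 \cdot \frac{236}{102461} = \frac{2137937216}{102461}$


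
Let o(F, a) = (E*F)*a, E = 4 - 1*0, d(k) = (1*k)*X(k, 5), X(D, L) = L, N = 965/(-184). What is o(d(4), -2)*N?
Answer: 19300/23 ≈ 839.13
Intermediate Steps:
N = -965/184 (N = 965*(-1/184) = -965/184 ≈ -5.2446)
d(k) = 5*k (d(k) = (1*k)*5 = k*5 = 5*k)
E = 4 (E = 4 + 0 = 4)
o(F, a) = 4*F*a (o(F, a) = (4*F)*a = 4*F*a)
o(d(4), -2)*N = (4*(5*4)*(-2))*(-965/184) = (4*20*(-2))*(-965/184) = -160*(-965/184) = 19300/23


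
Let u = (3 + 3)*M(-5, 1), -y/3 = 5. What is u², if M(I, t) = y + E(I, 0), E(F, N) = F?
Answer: 14400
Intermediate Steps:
y = -15 (y = -3*5 = -15)
M(I, t) = -15 + I
u = -120 (u = (3 + 3)*(-15 - 5) = 6*(-20) = -120)
u² = (-120)² = 14400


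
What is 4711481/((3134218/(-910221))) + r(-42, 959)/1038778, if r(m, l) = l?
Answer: -1113696992173430779/813939176401 ≈ -1.3683e+6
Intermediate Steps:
4711481/((3134218/(-910221))) + r(-42, 959)/1038778 = 4711481/((3134218/(-910221))) + 959/1038778 = 4711481/((3134218*(-1/910221))) + 959*(1/1038778) = 4711481/(-3134218/910221) + 959/1038778 = 4711481*(-910221/3134218) + 959/1038778 = -4288488947301/3134218 + 959/1038778 = -1113696992173430779/813939176401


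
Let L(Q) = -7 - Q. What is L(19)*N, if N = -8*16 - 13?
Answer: 3666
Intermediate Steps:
N = -141 (N = -128 - 13 = -141)
L(19)*N = (-7 - 1*19)*(-141) = (-7 - 19)*(-141) = -26*(-141) = 3666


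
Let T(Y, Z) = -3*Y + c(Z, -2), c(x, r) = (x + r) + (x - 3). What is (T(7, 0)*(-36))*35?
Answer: 32760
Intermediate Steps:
c(x, r) = -3 + r + 2*x (c(x, r) = (r + x) + (-3 + x) = -3 + r + 2*x)
T(Y, Z) = -5 - 3*Y + 2*Z (T(Y, Z) = -3*Y + (-3 - 2 + 2*Z) = -3*Y + (-5 + 2*Z) = -5 - 3*Y + 2*Z)
(T(7, 0)*(-36))*35 = ((-5 - 3*7 + 2*0)*(-36))*35 = ((-5 - 21 + 0)*(-36))*35 = -26*(-36)*35 = 936*35 = 32760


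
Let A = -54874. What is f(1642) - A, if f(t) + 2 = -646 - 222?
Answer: 54004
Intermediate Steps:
f(t) = -870 (f(t) = -2 + (-646 - 222) = -2 - 868 = -870)
f(1642) - A = -870 - 1*(-54874) = -870 + 54874 = 54004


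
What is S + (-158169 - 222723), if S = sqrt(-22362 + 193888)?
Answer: -380892 + sqrt(171526) ≈ -3.8048e+5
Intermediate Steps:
S = sqrt(171526) ≈ 414.16
S + (-158169 - 222723) = sqrt(171526) + (-158169 - 222723) = sqrt(171526) - 380892 = -380892 + sqrt(171526)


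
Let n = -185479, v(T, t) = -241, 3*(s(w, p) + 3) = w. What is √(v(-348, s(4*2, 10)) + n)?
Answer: 2*I*√46430 ≈ 430.95*I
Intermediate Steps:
s(w, p) = -3 + w/3
√(v(-348, s(4*2, 10)) + n) = √(-241 - 185479) = √(-185720) = 2*I*√46430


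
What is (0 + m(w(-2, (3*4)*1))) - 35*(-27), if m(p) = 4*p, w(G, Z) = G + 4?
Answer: 953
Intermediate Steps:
w(G, Z) = 4 + G
(0 + m(w(-2, (3*4)*1))) - 35*(-27) = (0 + 4*(4 - 2)) - 35*(-27) = (0 + 4*2) + 945 = (0 + 8) + 945 = 8 + 945 = 953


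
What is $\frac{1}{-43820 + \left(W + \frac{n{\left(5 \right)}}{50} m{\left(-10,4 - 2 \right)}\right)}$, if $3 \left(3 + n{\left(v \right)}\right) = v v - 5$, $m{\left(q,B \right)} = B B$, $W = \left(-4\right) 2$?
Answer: $- \frac{75}{3287078} \approx -2.2817 \cdot 10^{-5}$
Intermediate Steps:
$W = -8$
$m{\left(q,B \right)} = B^{2}$
$n{\left(v \right)} = - \frac{14}{3} + \frac{v^{2}}{3}$ ($n{\left(v \right)} = -3 + \frac{v v - 5}{3} = -3 + \frac{v^{2} - 5}{3} = -3 + \frac{-5 + v^{2}}{3} = -3 + \left(- \frac{5}{3} + \frac{v^{2}}{3}\right) = - \frac{14}{3} + \frac{v^{2}}{3}$)
$\frac{1}{-43820 + \left(W + \frac{n{\left(5 \right)}}{50} m{\left(-10,4 - 2 \right)}\right)} = \frac{1}{-43820 - \left(8 - \frac{- \frac{14}{3} + \frac{5^{2}}{3}}{50} \left(4 - 2\right)^{2}\right)} = \frac{1}{-43820 - \left(8 - \left(- \frac{14}{3} + \frac{1}{3} \cdot 25\right) \frac{1}{50} \left(4 - 2\right)^{2}\right)} = \frac{1}{-43820 - \left(8 - \left(- \frac{14}{3} + \frac{25}{3}\right) \frac{1}{50} \cdot 2^{2}\right)} = \frac{1}{-43820 - \left(8 - \frac{11}{3} \cdot \frac{1}{50} \cdot 4\right)} = \frac{1}{-43820 + \left(-8 + \frac{11}{150} \cdot 4\right)} = \frac{1}{-43820 + \left(-8 + \frac{22}{75}\right)} = \frac{1}{-43820 - \frac{578}{75}} = \frac{1}{- \frac{3287078}{75}} = - \frac{75}{3287078}$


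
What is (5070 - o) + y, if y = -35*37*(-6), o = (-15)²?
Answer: 12615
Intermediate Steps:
o = 225
y = 7770 (y = -1295*(-6) = 7770)
(5070 - o) + y = (5070 - 1*225) + 7770 = (5070 - 225) + 7770 = 4845 + 7770 = 12615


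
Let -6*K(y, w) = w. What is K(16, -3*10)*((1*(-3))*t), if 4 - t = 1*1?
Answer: -45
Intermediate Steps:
K(y, w) = -w/6
t = 3 (t = 4 - 1 = 3)
K(16, -3*10)*((1*(-3))*t) = (-(-1)*10/2)*((1*(-3))*3) = (-⅙*(-30))*(-3*3) = 5*(-9) = -45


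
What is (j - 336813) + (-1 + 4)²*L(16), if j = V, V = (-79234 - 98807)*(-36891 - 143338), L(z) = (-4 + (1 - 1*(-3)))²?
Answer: 32087814576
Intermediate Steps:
L(z) = 0 (L(z) = (-4 + (1 + 3))² = (-4 + 4)² = 0² = 0)
V = 32088151389 (V = -178041*(-180229) = 32088151389)
j = 32088151389
(j - 336813) + (-1 + 4)²*L(16) = (32088151389 - 336813) + (-1 + 4)²*0 = 32087814576 + 3²*0 = 32087814576 + 9*0 = 32087814576 + 0 = 32087814576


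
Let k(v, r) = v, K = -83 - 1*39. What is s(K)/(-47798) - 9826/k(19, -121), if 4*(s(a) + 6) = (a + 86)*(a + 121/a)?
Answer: -57301456003/110795764 ≈ -517.18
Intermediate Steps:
K = -122 (K = -83 - 39 = -122)
s(a) = -6 + (86 + a)*(a + 121/a)/4 (s(a) = -6 + ((a + 86)*(a + 121/a))/4 = -6 + ((86 + a)*(a + 121/a))/4 = -6 + (86 + a)*(a + 121/a)/4)
s(K)/(-47798) - 9826/k(19, -121) = ((1/4)*(10406 - 122*(97 + (-122)**2 + 86*(-122)))/(-122))/(-47798) - 9826/19 = ((1/4)*(-1/122)*(10406 - 122*(97 + 14884 - 10492)))*(-1/47798) - 9826*1/19 = ((1/4)*(-1/122)*(10406 - 122*4489))*(-1/47798) - 9826/19 = ((1/4)*(-1/122)*(10406 - 547658))*(-1/47798) - 9826/19 = ((1/4)*(-1/122)*(-537252))*(-1/47798) - 9826/19 = (134313/122)*(-1/47798) - 9826/19 = -134313/5831356 - 9826/19 = -57301456003/110795764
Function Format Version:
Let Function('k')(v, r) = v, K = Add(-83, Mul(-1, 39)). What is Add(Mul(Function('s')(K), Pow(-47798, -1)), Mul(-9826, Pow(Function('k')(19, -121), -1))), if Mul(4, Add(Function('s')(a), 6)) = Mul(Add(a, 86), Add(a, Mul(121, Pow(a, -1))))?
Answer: Rational(-57301456003, 110795764) ≈ -517.18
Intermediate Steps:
K = -122 (K = Add(-83, -39) = -122)
Function('s')(a) = Add(-6, Mul(Rational(1, 4), Add(86, a), Add(a, Mul(121, Pow(a, -1))))) (Function('s')(a) = Add(-6, Mul(Rational(1, 4), Mul(Add(a, 86), Add(a, Mul(121, Pow(a, -1)))))) = Add(-6, Mul(Rational(1, 4), Mul(Add(86, a), Add(a, Mul(121, Pow(a, -1)))))) = Add(-6, Mul(Rational(1, 4), Add(86, a), Add(a, Mul(121, Pow(a, -1))))))
Add(Mul(Function('s')(K), Pow(-47798, -1)), Mul(-9826, Pow(Function('k')(19, -121), -1))) = Add(Mul(Mul(Rational(1, 4), Pow(-122, -1), Add(10406, Mul(-122, Add(97, Pow(-122, 2), Mul(86, -122))))), Pow(-47798, -1)), Mul(-9826, Pow(19, -1))) = Add(Mul(Mul(Rational(1, 4), Rational(-1, 122), Add(10406, Mul(-122, Add(97, 14884, -10492)))), Rational(-1, 47798)), Mul(-9826, Rational(1, 19))) = Add(Mul(Mul(Rational(1, 4), Rational(-1, 122), Add(10406, Mul(-122, 4489))), Rational(-1, 47798)), Rational(-9826, 19)) = Add(Mul(Mul(Rational(1, 4), Rational(-1, 122), Add(10406, -547658)), Rational(-1, 47798)), Rational(-9826, 19)) = Add(Mul(Mul(Rational(1, 4), Rational(-1, 122), -537252), Rational(-1, 47798)), Rational(-9826, 19)) = Add(Mul(Rational(134313, 122), Rational(-1, 47798)), Rational(-9826, 19)) = Add(Rational(-134313, 5831356), Rational(-9826, 19)) = Rational(-57301456003, 110795764)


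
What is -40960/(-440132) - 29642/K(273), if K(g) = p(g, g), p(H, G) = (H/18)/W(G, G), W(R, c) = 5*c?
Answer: -293543826500/110033 ≈ -2.6678e+6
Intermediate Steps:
p(H, G) = H/(90*G) (p(H, G) = (H/18)/((5*G)) = (H*(1/18))*(1/(5*G)) = (H/18)*(1/(5*G)) = H/(90*G))
K(g) = 1/90 (K(g) = g/(90*g) = 1/90)
-40960/(-440132) - 29642/K(273) = -40960/(-440132) - 29642/1/90 = -40960*(-1/440132) - 29642*90 = 10240/110033 - 2667780 = -293543826500/110033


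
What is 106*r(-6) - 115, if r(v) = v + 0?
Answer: -751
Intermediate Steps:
r(v) = v
106*r(-6) - 115 = 106*(-6) - 115 = -636 - 115 = -751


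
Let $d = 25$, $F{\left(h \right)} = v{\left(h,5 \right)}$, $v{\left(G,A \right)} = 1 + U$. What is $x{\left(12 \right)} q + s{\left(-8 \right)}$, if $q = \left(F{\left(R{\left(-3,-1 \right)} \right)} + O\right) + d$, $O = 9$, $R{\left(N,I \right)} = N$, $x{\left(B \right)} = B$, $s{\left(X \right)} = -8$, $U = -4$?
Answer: $364$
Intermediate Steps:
$v{\left(G,A \right)} = -3$ ($v{\left(G,A \right)} = 1 - 4 = -3$)
$F{\left(h \right)} = -3$
$q = 31$ ($q = \left(-3 + 9\right) + 25 = 6 + 25 = 31$)
$x{\left(12 \right)} q + s{\left(-8 \right)} = 12 \cdot 31 - 8 = 372 - 8 = 364$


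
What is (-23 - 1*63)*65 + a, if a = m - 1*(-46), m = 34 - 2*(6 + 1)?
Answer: -5524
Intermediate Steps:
m = 20 (m = 34 - 2*7 = 34 - 14 = 20)
a = 66 (a = 20 - 1*(-46) = 20 + 46 = 66)
(-23 - 1*63)*65 + a = (-23 - 1*63)*65 + 66 = (-23 - 63)*65 + 66 = -86*65 + 66 = -5590 + 66 = -5524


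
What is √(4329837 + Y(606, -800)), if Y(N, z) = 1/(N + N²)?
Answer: 7*√11956335630476790/367842 ≈ 2080.8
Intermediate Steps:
√(4329837 + Y(606, -800)) = √(4329837 + 1/(606*(1 + 606))) = √(4329837 + (1/606)/607) = √(4329837 + (1/606)*(1/607)) = √(4329837 + 1/367842) = √(1592695901755/367842) = 7*√11956335630476790/367842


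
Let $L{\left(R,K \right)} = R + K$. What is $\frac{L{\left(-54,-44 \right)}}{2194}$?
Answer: $- \frac{49}{1097} \approx -0.044667$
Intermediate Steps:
$L{\left(R,K \right)} = K + R$
$\frac{L{\left(-54,-44 \right)}}{2194} = \frac{-44 - 54}{2194} = \left(-98\right) \frac{1}{2194} = - \frac{49}{1097}$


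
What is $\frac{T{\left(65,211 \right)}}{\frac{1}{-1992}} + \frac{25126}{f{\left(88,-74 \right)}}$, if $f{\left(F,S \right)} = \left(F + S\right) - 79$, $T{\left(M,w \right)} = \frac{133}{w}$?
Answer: $- \frac{22522426}{13715} \approx -1642.2$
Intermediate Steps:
$f{\left(F,S \right)} = -79 + F + S$
$\frac{T{\left(65,211 \right)}}{\frac{1}{-1992}} + \frac{25126}{f{\left(88,-74 \right)}} = \frac{133 \cdot \frac{1}{211}}{\frac{1}{-1992}} + \frac{25126}{-79 + 88 - 74} = \frac{133 \cdot \frac{1}{211}}{- \frac{1}{1992}} + \frac{25126}{-65} = \frac{133}{211} \left(-1992\right) + 25126 \left(- \frac{1}{65}\right) = - \frac{264936}{211} - \frac{25126}{65} = - \frac{22522426}{13715}$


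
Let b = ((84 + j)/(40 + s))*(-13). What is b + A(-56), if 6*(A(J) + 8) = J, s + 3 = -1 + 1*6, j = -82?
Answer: -377/21 ≈ -17.952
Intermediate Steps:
s = 2 (s = -3 + (-1 + 1*6) = -3 + (-1 + 6) = -3 + 5 = 2)
A(J) = -8 + J/6
b = -13/21 (b = ((84 - 82)/(40 + 2))*(-13) = (2/42)*(-13) = (2*(1/42))*(-13) = (1/21)*(-13) = -13/21 ≈ -0.61905)
b + A(-56) = -13/21 + (-8 + (⅙)*(-56)) = -13/21 + (-8 - 28/3) = -13/21 - 52/3 = -377/21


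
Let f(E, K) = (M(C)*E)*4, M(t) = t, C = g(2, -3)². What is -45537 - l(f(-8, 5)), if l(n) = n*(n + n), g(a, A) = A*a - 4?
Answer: -20525537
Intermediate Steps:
g(a, A) = -4 + A*a
C = 100 (C = (-4 - 3*2)² = (-4 - 6)² = (-10)² = 100)
f(E, K) = 400*E (f(E, K) = (100*E)*4 = 400*E)
l(n) = 2*n² (l(n) = n*(2*n) = 2*n²)
-45537 - l(f(-8, 5)) = -45537 - 2*(400*(-8))² = -45537 - 2*(-3200)² = -45537 - 2*10240000 = -45537 - 1*20480000 = -45537 - 20480000 = -20525537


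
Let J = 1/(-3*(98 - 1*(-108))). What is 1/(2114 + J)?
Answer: 618/1306451 ≈ 0.00047304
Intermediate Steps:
J = -1/618 (J = 1/(-3*(98 + 108)) = 1/(-3*206) = 1/(-618) = -1/618 ≈ -0.0016181)
1/(2114 + J) = 1/(2114 - 1/618) = 1/(1306451/618) = 618/1306451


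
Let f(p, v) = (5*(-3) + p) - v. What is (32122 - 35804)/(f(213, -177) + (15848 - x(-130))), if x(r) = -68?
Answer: -3682/16291 ≈ -0.22601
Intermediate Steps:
f(p, v) = -15 + p - v (f(p, v) = (-15 + p) - v = -15 + p - v)
(32122 - 35804)/(f(213, -177) + (15848 - x(-130))) = (32122 - 35804)/((-15 + 213 - 1*(-177)) + (15848 - 1*(-68))) = -3682/((-15 + 213 + 177) + (15848 + 68)) = -3682/(375 + 15916) = -3682/16291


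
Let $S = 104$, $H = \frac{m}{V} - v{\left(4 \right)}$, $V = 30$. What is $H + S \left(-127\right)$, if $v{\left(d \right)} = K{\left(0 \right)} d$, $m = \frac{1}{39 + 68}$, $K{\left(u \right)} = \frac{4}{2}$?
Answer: $- \frac{42423359}{3210} \approx -13216.0$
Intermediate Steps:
$K{\left(u \right)} = 2$ ($K{\left(u \right)} = 4 \cdot \frac{1}{2} = 2$)
$m = \frac{1}{107} \approx 0.0093458$
$v{\left(d \right)} = 2 d$
$H = - \frac{25679}{3210}$ ($H = \frac{1}{107 \cdot 30} - 2 \cdot 4 = \frac{1}{107} \cdot \frac{1}{30} - 8 = \frac{1}{3210} - 8 = - \frac{25679}{3210} \approx -7.9997$)
$H + S \left(-127\right) = - \frac{25679}{3210} + 104 \left(-127\right) = - \frac{25679}{3210} - 13208 = - \frac{42423359}{3210}$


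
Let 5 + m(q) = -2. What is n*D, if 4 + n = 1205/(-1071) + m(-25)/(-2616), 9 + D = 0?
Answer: 4783909/103768 ≈ 46.102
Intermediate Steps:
D = -9 (D = -9 + 0 = -9)
m(q) = -7 (m(q) = -5 - 2 = -7)
n = -4783909/933912 (n = -4 + (1205/(-1071) - 7/(-2616)) = -4 + (1205*(-1/1071) - 7*(-1/2616)) = -4 + (-1205/1071 + 7/2616) = -4 - 1048261/933912 = -4783909/933912 ≈ -5.1224)
n*D = -4783909/933912*(-9) = 4783909/103768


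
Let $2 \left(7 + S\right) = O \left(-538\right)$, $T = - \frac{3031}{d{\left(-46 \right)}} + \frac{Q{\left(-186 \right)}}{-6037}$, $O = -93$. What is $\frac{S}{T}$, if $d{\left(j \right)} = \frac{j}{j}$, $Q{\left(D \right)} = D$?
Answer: $- \frac{150985370}{18297961} \approx -8.2515$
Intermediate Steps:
$d{\left(j \right)} = 1$
$T = - \frac{18297961}{6037}$ ($T = - \frac{3031}{1} - \frac{186}{-6037} = \left(-3031\right) 1 - - \frac{186}{6037} = -3031 + \frac{186}{6037} = - \frac{18297961}{6037} \approx -3031.0$)
$S = 25010$ ($S = -7 + \frac{\left(-93\right) \left(-538\right)}{2} = -7 + \frac{1}{2} \cdot 50034 = -7 + 25017 = 25010$)
$\frac{S}{T} = \frac{25010}{- \frac{18297961}{6037}} = 25010 \left(- \frac{6037}{18297961}\right) = - \frac{150985370}{18297961}$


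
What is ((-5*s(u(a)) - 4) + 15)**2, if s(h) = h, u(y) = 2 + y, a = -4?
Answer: 441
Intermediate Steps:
((-5*s(u(a)) - 4) + 15)**2 = ((-5*(2 - 4) - 4) + 15)**2 = ((-5*(-2) - 4) + 15)**2 = ((10 - 4) + 15)**2 = (6 + 15)**2 = 21**2 = 441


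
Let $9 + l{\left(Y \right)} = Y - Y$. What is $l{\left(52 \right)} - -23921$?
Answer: $23912$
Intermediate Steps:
$l{\left(Y \right)} = -9$ ($l{\left(Y \right)} = -9 + \left(Y - Y\right) = -9 + 0 = -9$)
$l{\left(52 \right)} - -23921 = -9 - -23921 = -9 + 23921 = 23912$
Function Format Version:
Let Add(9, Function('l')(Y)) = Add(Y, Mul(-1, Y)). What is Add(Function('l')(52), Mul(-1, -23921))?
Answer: 23912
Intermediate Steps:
Function('l')(Y) = -9 (Function('l')(Y) = Add(-9, Add(Y, Mul(-1, Y))) = Add(-9, 0) = -9)
Add(Function('l')(52), Mul(-1, -23921)) = Add(-9, Mul(-1, -23921)) = Add(-9, 23921) = 23912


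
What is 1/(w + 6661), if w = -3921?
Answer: 1/2740 ≈ 0.00036496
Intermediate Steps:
1/(w + 6661) = 1/(-3921 + 6661) = 1/2740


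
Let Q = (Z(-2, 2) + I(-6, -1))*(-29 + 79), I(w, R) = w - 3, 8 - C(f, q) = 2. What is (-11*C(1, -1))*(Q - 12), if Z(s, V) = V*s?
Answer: 43692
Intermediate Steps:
C(f, q) = 6 (C(f, q) = 8 - 1*2 = 8 - 2 = 6)
I(w, R) = -3 + w
Q = -650 (Q = (2*(-2) + (-3 - 6))*(-29 + 79) = (-4 - 9)*50 = -13*50 = -650)
(-11*C(1, -1))*(Q - 12) = (-11*6)*(-650 - 12) = -66*(-662) = 43692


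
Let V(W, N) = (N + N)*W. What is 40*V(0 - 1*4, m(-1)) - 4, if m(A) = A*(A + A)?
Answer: -644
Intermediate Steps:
m(A) = 2*A² (m(A) = A*(2*A) = 2*A²)
V(W, N) = 2*N*W (V(W, N) = (2*N)*W = 2*N*W)
40*V(0 - 1*4, m(-1)) - 4 = 40*(2*(2*(-1)²)*(0 - 1*4)) - 4 = 40*(2*(2*1)*(0 - 4)) - 4 = 40*(2*2*(-4)) - 4 = 40*(-16) - 4 = -640 - 4 = -644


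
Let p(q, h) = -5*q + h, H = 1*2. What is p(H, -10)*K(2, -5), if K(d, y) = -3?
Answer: 60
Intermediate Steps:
H = 2
p(q, h) = h - 5*q
p(H, -10)*K(2, -5) = (-10 - 5*2)*(-3) = (-10 - 10)*(-3) = -20*(-3) = 60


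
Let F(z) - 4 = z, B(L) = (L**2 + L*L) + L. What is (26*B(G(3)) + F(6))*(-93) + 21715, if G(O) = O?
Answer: -29993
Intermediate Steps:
B(L) = L + 2*L**2 (B(L) = (L**2 + L**2) + L = 2*L**2 + L = L + 2*L**2)
F(z) = 4 + z
(26*B(G(3)) + F(6))*(-93) + 21715 = (26*(3*(1 + 2*3)) + (4 + 6))*(-93) + 21715 = (26*(3*(1 + 6)) + 10)*(-93) + 21715 = (26*(3*7) + 10)*(-93) + 21715 = (26*21 + 10)*(-93) + 21715 = (546 + 10)*(-93) + 21715 = 556*(-93) + 21715 = -51708 + 21715 = -29993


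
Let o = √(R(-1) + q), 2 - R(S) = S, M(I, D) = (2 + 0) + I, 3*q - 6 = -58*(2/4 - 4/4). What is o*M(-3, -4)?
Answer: -2*√33/3 ≈ -3.8297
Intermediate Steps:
q = 35/3 (q = 2 + (-58*(2/4 - 4/4))/3 = 2 + (-58*(2*(¼) - 4*¼))/3 = 2 + (-58*(½ - 1))/3 = 2 + (-58*(-½))/3 = 2 + (⅓)*29 = 2 + 29/3 = 35/3 ≈ 11.667)
M(I, D) = 2 + I
R(S) = 2 - S
o = 2*√33/3 (o = √((2 - 1*(-1)) + 35/3) = √((2 + 1) + 35/3) = √(3 + 35/3) = √(44/3) = 2*√33/3 ≈ 3.8297)
o*M(-3, -4) = (2*√33/3)*(2 - 3) = (2*√33/3)*(-1) = -2*√33/3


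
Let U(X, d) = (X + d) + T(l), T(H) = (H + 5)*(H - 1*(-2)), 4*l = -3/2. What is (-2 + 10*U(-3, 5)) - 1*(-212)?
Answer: 9765/32 ≈ 305.16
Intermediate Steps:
l = -3/8 (l = (-3/2)/4 = (-3*½)/4 = (¼)*(-3/2) = -3/8 ≈ -0.37500)
T(H) = (2 + H)*(5 + H) (T(H) = (5 + H)*(H + 2) = (5 + H)*(2 + H) = (2 + H)*(5 + H))
U(X, d) = 481/64 + X + d (U(X, d) = (X + d) + (10 + (-3/8)² + 7*(-3/8)) = (X + d) + (10 + 9/64 - 21/8) = (X + d) + 481/64 = 481/64 + X + d)
(-2 + 10*U(-3, 5)) - 1*(-212) = (-2 + 10*(481/64 - 3 + 5)) - 1*(-212) = (-2 + 10*(609/64)) + 212 = (-2 + 3045/32) + 212 = 2981/32 + 212 = 9765/32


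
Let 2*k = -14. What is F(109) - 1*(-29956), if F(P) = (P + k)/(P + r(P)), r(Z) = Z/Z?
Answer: 1647631/55 ≈ 29957.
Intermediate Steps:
k = -7 (k = (½)*(-14) = -7)
r(Z) = 1
F(P) = (-7 + P)/(1 + P) (F(P) = (P - 7)/(P + 1) = (-7 + P)/(1 + P))
F(109) - 1*(-29956) = (-7 + 109)/(1 + 109) - 1*(-29956) = 102/110 + 29956 = (1/110)*102 + 29956 = 51/55 + 29956 = 1647631/55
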